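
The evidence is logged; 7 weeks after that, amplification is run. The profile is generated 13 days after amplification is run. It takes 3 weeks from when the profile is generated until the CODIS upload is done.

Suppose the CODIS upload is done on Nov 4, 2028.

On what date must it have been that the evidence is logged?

Aug 13, 2028

The CODIS upload is done: Nov 4, 2028.
The profile is generated: Nov 4, 2028 − 3 weeks = Oct 14, 2028.
Amplification is run: Oct 14, 2028 − 13 days = Oct 1, 2028.
The evidence is logged: Oct 1, 2028 − 7 weeks = Aug 13, 2028.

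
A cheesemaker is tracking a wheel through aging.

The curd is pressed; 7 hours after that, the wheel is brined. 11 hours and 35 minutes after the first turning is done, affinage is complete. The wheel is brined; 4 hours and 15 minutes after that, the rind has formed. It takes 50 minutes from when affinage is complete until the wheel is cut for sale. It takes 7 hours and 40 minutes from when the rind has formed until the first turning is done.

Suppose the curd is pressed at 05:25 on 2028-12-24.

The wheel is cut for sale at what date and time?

The curd is pressed: 05:25 Dec 24, 2028.
The wheel is brined: 05:25 Dec 24, 2028 + 7h = 12:25 Dec 24, 2028.
The rind has formed: 12:25 Dec 24, 2028 + 4h15m = 16:40 Dec 24, 2028.
The first turning is done: 16:40 Dec 24, 2028 + 7h40m = 00:20 Dec 25, 2028.
Affinage is complete: 00:20 Dec 25, 2028 + 11h35m = 11:55 Dec 25, 2028.
The wheel is cut for sale: 11:55 Dec 25, 2028 + 50m = 12:45 Dec 25, 2028.

12:45 on 2028-12-25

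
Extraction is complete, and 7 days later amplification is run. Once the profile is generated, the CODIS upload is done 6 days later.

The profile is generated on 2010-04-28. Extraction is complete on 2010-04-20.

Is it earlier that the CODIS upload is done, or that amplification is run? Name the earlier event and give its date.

Amplification is run — 2010-04-27

The profile is generated: Apr 28, 2010.
The CODIS upload is done: Apr 28, 2010 + 6 days = May 4, 2010.
Extraction is complete: Apr 20, 2010.
Amplification is run: Apr 20, 2010 + 7 days = Apr 27, 2010.
Comparing: the CODIS upload is done on May 4, 2010 vs amplification is run on Apr 27, 2010. Earlier: amplification is run.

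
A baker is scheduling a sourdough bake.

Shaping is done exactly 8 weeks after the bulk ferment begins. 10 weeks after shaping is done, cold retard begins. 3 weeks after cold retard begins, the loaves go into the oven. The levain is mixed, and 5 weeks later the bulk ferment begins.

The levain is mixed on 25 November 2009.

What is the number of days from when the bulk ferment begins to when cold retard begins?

126 days

Causal path: the bulk ferment begins → shaping is done → cold retard begins.
Total delay along the path: 8 + 10 weeks = 18 weeks = 126 days.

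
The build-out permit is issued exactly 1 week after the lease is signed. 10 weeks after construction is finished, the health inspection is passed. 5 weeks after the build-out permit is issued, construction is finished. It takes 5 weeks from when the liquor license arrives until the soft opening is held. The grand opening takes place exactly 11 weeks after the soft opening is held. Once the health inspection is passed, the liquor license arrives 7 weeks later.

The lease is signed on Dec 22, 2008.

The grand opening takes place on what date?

Sep 21, 2009

The lease is signed: Dec 22, 2008.
The build-out permit is issued: Dec 22, 2008 + 1 week = Dec 29, 2008.
Construction is finished: Dec 29, 2008 + 5 weeks = Feb 2, 2009.
The health inspection is passed: Feb 2, 2009 + 10 weeks = Apr 13, 2009.
The liquor license arrives: Apr 13, 2009 + 7 weeks = Jun 1, 2009.
The soft opening is held: Jun 1, 2009 + 5 weeks = Jul 6, 2009.
The grand opening takes place: Jul 6, 2009 + 11 weeks = Sep 21, 2009.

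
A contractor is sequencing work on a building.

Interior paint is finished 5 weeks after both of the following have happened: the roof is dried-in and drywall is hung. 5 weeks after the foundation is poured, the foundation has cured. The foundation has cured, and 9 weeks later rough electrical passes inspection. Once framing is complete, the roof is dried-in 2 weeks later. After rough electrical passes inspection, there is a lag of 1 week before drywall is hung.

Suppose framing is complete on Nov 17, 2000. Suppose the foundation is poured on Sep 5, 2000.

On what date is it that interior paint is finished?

Jan 23, 2001

Framing is complete: Nov 17, 2000.
The roof is dried-in: Nov 17, 2000 + 2 weeks = Dec 1, 2000.
The foundation is poured: Sep 5, 2000.
The foundation has cured: Sep 5, 2000 + 5 weeks = Oct 10, 2000.
Rough electrical passes inspection: Oct 10, 2000 + 9 weeks = Dec 12, 2000.
Drywall is hung: Dec 12, 2000 + 1 week = Dec 19, 2000.
Both prerequisites met — the roof is dried-in (Dec 1, 2000), drywall is hung (Dec 19, 2000); the later is Dec 19, 2000.
Interior paint is finished: Dec 19, 2000 + 5 weeks = Jan 23, 2001.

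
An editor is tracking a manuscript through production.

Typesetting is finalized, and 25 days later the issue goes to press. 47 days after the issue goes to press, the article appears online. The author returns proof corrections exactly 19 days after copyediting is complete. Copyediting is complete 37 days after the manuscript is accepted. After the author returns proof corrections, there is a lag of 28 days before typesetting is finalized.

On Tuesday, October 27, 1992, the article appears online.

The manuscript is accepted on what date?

The article appears online: Oct 27, 1992.
The issue goes to press: Oct 27, 1992 − 47 days = Sep 10, 1992.
Typesetting is finalized: Sep 10, 1992 − 25 days = Aug 16, 1992.
The author returns proof corrections: Aug 16, 1992 − 28 days = Jul 19, 1992.
Copyediting is complete: Jul 19, 1992 − 19 days = Jun 30, 1992.
The manuscript is accepted: Jun 30, 1992 − 37 days = May 24, 1992.

Sunday, May 24, 1992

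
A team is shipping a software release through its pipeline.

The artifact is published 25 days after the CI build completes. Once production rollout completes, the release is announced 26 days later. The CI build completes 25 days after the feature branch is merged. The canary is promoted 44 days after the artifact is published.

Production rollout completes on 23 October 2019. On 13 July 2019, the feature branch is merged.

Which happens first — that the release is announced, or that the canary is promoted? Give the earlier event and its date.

Production rollout completes: Oct 23, 2019.
The release is announced: Oct 23, 2019 + 26 days = Nov 18, 2019.
The feature branch is merged: Jul 13, 2019.
The CI build completes: Jul 13, 2019 + 25 days = Aug 7, 2019.
The artifact is published: Aug 7, 2019 + 25 days = Sep 1, 2019.
The canary is promoted: Sep 1, 2019 + 44 days = Oct 15, 2019.
Comparing: the release is announced on Nov 18, 2019 vs the canary is promoted on Oct 15, 2019. Earlier: the canary is promoted.

The canary is promoted — 15 October 2019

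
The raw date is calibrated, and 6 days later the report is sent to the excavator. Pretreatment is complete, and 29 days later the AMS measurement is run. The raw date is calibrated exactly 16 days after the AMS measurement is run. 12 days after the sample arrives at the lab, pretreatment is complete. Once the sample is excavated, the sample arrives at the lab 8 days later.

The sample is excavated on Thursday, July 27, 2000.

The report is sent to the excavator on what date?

The sample is excavated: Jul 27, 2000.
The sample arrives at the lab: Jul 27, 2000 + 8 days = Aug 4, 2000.
Pretreatment is complete: Aug 4, 2000 + 12 days = Aug 16, 2000.
The AMS measurement is run: Aug 16, 2000 + 29 days = Sep 14, 2000.
The raw date is calibrated: Sep 14, 2000 + 16 days = Sep 30, 2000.
The report is sent to the excavator: Sep 30, 2000 + 6 days = Oct 6, 2000.

Friday, October 6, 2000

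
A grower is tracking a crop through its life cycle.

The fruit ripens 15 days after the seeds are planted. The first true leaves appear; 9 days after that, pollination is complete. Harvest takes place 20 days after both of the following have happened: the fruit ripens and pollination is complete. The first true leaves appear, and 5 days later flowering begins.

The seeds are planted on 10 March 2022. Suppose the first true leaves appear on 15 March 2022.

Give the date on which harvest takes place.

14 April 2022

The seeds are planted: Mar 10, 2022.
The fruit ripens: Mar 10, 2022 + 15 days = Mar 25, 2022.
The first true leaves appear: Mar 15, 2022.
Pollination is complete: Mar 15, 2022 + 9 days = Mar 24, 2022.
Both prerequisites met — the fruit ripens (Mar 25, 2022), pollination is complete (Mar 24, 2022); the later is Mar 25, 2022.
Harvest takes place: Mar 25, 2022 + 20 days = Apr 14, 2022.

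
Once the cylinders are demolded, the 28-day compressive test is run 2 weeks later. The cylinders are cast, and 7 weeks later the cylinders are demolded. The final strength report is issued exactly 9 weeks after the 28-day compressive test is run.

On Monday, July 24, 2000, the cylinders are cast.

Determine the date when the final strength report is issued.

The cylinders are cast: Jul 24, 2000.
The cylinders are demolded: Jul 24, 2000 + 7 weeks = Sep 11, 2000.
The 28-day compressive test is run: Sep 11, 2000 + 2 weeks = Sep 25, 2000.
The final strength report is issued: Sep 25, 2000 + 9 weeks = Nov 27, 2000.

Monday, November 27, 2000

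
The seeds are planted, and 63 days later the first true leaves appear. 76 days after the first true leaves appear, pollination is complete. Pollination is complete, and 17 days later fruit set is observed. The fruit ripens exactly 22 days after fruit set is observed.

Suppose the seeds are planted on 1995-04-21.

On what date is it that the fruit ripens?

The seeds are planted: Apr 21, 1995.
The first true leaves appear: Apr 21, 1995 + 63 days = Jun 23, 1995.
Pollination is complete: Jun 23, 1995 + 76 days = Sep 7, 1995.
Fruit set is observed: Sep 7, 1995 + 17 days = Sep 24, 1995.
The fruit ripens: Sep 24, 1995 + 22 days = Oct 16, 1995.

1995-10-16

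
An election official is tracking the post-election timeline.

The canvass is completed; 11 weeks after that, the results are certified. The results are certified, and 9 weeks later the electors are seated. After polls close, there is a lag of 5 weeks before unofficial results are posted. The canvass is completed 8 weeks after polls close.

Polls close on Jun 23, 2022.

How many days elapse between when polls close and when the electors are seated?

Causal path: polls close → the canvass is completed → the results are certified → the electors are seated.
Total delay along the path: 8 + 11 + 9 weeks = 28 weeks = 196 days.

196 days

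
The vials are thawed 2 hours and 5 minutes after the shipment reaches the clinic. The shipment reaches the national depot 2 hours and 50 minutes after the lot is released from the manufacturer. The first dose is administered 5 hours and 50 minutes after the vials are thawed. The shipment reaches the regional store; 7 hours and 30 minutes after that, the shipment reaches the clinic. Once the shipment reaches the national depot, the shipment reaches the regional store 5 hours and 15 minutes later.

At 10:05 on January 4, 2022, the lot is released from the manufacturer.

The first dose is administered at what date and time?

09:35 on January 5, 2022

The lot is released from the manufacturer: 10:05 Jan 4, 2022.
The shipment reaches the national depot: 10:05 Jan 4, 2022 + 2h50m = 12:55 Jan 4, 2022.
The shipment reaches the regional store: 12:55 Jan 4, 2022 + 5h15m = 18:10 Jan 4, 2022.
The shipment reaches the clinic: 18:10 Jan 4, 2022 + 7h30m = 01:40 Jan 5, 2022.
The vials are thawed: 01:40 Jan 5, 2022 + 2h05m = 03:45 Jan 5, 2022.
The first dose is administered: 03:45 Jan 5, 2022 + 5h50m = 09:35 Jan 5, 2022.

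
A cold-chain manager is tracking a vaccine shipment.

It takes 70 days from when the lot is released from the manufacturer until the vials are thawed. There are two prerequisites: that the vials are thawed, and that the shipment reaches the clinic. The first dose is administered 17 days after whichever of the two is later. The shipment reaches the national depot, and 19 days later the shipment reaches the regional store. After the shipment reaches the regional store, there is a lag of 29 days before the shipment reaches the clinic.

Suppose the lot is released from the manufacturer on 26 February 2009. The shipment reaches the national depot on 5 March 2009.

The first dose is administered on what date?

The lot is released from the manufacturer: Feb 26, 2009.
The vials are thawed: Feb 26, 2009 + 70 days = May 7, 2009.
The shipment reaches the national depot: Mar 5, 2009.
The shipment reaches the regional store: Mar 5, 2009 + 19 days = Mar 24, 2009.
The shipment reaches the clinic: Mar 24, 2009 + 29 days = Apr 22, 2009.
Both prerequisites met — the vials are thawed (May 7, 2009), the shipment reaches the clinic (Apr 22, 2009); the later is May 7, 2009.
The first dose is administered: May 7, 2009 + 17 days = May 24, 2009.

24 May 2009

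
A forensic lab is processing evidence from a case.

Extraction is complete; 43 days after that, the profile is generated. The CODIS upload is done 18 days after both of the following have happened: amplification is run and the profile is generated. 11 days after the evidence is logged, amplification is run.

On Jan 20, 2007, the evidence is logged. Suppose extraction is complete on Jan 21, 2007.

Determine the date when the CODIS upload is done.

The evidence is logged: Jan 20, 2007.
Amplification is run: Jan 20, 2007 + 11 days = Jan 31, 2007.
Extraction is complete: Jan 21, 2007.
The profile is generated: Jan 21, 2007 + 43 days = Mar 5, 2007.
Both prerequisites met — amplification is run (Jan 31, 2007), the profile is generated (Mar 5, 2007); the later is Mar 5, 2007.
The CODIS upload is done: Mar 5, 2007 + 18 days = Mar 23, 2007.

Mar 23, 2007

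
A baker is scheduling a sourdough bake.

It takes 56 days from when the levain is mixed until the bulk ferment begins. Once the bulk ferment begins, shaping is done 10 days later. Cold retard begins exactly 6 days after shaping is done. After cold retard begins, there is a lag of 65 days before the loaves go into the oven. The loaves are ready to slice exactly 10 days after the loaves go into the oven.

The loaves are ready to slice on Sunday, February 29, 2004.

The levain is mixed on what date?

Sunday, October 5, 2003

The loaves are ready to slice: Feb 29, 2004.
The loaves go into the oven: Feb 29, 2004 − 10 days = Feb 19, 2004.
Cold retard begins: Feb 19, 2004 − 65 days = Dec 16, 2003.
Shaping is done: Dec 16, 2003 − 6 days = Dec 10, 2003.
The bulk ferment begins: Dec 10, 2003 − 10 days = Nov 30, 2003.
The levain is mixed: Nov 30, 2003 − 56 days = Oct 5, 2003.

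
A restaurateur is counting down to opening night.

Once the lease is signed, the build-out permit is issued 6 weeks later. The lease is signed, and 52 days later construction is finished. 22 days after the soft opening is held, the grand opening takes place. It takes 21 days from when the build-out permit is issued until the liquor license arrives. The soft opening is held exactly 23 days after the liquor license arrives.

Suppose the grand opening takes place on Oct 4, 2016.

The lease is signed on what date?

Jun 18, 2016

The grand opening takes place: Oct 4, 2016.
The soft opening is held: Oct 4, 2016 − 22 days = Sep 12, 2016.
The liquor license arrives: Sep 12, 2016 − 23 days = Aug 20, 2016.
The build-out permit is issued: Aug 20, 2016 − 21 days = Jul 30, 2016.
The lease is signed: Jul 30, 2016 − 6 weeks = Jun 18, 2016.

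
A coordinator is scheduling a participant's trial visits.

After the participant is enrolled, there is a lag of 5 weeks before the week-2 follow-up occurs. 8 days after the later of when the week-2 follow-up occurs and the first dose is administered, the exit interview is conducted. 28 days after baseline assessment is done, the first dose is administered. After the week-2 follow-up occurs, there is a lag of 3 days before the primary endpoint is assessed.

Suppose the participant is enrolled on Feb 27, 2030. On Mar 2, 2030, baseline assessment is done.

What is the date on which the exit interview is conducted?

Apr 11, 2030

The participant is enrolled: Feb 27, 2030.
The week-2 follow-up occurs: Feb 27, 2030 + 5 weeks = Apr 3, 2030.
Baseline assessment is done: Mar 2, 2030.
The first dose is administered: Mar 2, 2030 + 28 days = Mar 30, 2030.
Both prerequisites met — the week-2 follow-up occurs (Apr 3, 2030), the first dose is administered (Mar 30, 2030); the later is Apr 3, 2030.
The exit interview is conducted: Apr 3, 2030 + 8 days = Apr 11, 2030.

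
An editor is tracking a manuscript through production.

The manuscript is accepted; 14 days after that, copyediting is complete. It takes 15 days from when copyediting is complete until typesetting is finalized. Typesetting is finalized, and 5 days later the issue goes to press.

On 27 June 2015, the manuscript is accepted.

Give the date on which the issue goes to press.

The manuscript is accepted: Jun 27, 2015.
Copyediting is complete: Jun 27, 2015 + 14 days = Jul 11, 2015.
Typesetting is finalized: Jul 11, 2015 + 15 days = Jul 26, 2015.
The issue goes to press: Jul 26, 2015 + 5 days = Jul 31, 2015.

31 July 2015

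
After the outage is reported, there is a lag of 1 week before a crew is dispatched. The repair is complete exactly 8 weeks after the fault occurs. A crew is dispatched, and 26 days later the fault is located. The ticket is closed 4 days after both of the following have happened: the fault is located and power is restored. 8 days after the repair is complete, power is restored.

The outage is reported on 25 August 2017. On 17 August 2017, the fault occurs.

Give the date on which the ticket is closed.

24 October 2017

The outage is reported: Aug 25, 2017.
A crew is dispatched: Aug 25, 2017 + 1 week = Sep 1, 2017.
The fault is located: Sep 1, 2017 + 26 days = Sep 27, 2017.
The fault occurs: Aug 17, 2017.
The repair is complete: Aug 17, 2017 + 8 weeks = Oct 12, 2017.
Power is restored: Oct 12, 2017 + 8 days = Oct 20, 2017.
Both prerequisites met — the fault is located (Sep 27, 2017), power is restored (Oct 20, 2017); the later is Oct 20, 2017.
The ticket is closed: Oct 20, 2017 + 4 days = Oct 24, 2017.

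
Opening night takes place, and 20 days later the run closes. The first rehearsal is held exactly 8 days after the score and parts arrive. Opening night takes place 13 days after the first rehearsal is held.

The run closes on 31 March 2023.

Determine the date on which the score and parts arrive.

The run closes: Mar 31, 2023.
Opening night takes place: Mar 31, 2023 − 20 days = Mar 11, 2023.
The first rehearsal is held: Mar 11, 2023 − 13 days = Feb 26, 2023.
The score and parts arrive: Feb 26, 2023 − 8 days = Feb 18, 2023.

18 February 2023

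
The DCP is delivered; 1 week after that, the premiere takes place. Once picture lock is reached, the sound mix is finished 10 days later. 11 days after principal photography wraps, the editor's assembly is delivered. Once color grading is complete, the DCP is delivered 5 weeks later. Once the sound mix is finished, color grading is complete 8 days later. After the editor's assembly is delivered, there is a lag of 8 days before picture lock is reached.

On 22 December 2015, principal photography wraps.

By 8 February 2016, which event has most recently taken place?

Principal photography wraps: Dec 22, 2015.
The editor's assembly is delivered: Dec 22, 2015 + 11 days = Jan 2, 2016.
Picture lock is reached: Jan 2, 2016 + 8 days = Jan 10, 2016.
The sound mix is finished: Jan 10, 2016 + 10 days = Jan 20, 2016.
Color grading is complete: Jan 20, 2016 + 8 days = Jan 28, 2016.
The DCP is delivered: Jan 28, 2016 + 5 weeks = Mar 3, 2016.
The premiere takes place: Mar 3, 2016 + 1 week = Mar 10, 2016.
Feb 8, 2016 falls between when color grading is complete (Jan 28, 2016) and when the DCP is delivered (Mar 3, 2016).

Color grading is complete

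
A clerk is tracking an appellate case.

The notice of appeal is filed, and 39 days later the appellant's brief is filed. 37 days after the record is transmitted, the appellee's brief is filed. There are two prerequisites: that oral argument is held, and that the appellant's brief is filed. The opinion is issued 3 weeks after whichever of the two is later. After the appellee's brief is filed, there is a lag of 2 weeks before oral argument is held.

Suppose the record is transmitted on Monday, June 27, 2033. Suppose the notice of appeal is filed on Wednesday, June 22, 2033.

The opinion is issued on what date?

The record is transmitted: Jun 27, 2033.
The appellee's brief is filed: Jun 27, 2033 + 37 days = Aug 3, 2033.
Oral argument is held: Aug 3, 2033 + 2 weeks = Aug 17, 2033.
The notice of appeal is filed: Jun 22, 2033.
The appellant's brief is filed: Jun 22, 2033 + 39 days = Jul 31, 2033.
Both prerequisites met — oral argument is held (Aug 17, 2033), the appellant's brief is filed (Jul 31, 2033); the later is Aug 17, 2033.
The opinion is issued: Aug 17, 2033 + 3 weeks = Sep 7, 2033.

Wednesday, September 7, 2033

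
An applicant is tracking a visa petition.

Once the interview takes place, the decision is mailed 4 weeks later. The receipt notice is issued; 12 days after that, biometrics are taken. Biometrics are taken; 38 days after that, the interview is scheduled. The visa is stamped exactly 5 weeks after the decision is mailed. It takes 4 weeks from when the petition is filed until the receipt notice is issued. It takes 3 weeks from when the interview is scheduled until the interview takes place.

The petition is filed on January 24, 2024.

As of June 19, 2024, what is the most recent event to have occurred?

The decision is mailed

The petition is filed: Jan 24, 2024.
The receipt notice is issued: Jan 24, 2024 + 4 weeks = Feb 21, 2024.
Biometrics are taken: Feb 21, 2024 + 12 days = Mar 4, 2024.
The interview is scheduled: Mar 4, 2024 + 38 days = Apr 11, 2024.
The interview takes place: Apr 11, 2024 + 3 weeks = May 2, 2024.
The decision is mailed: May 2, 2024 + 4 weeks = May 30, 2024.
The visa is stamped: May 30, 2024 + 5 weeks = Jul 4, 2024.
Jun 19, 2024 falls between when the decision is mailed (May 30, 2024) and when the visa is stamped (Jul 4, 2024).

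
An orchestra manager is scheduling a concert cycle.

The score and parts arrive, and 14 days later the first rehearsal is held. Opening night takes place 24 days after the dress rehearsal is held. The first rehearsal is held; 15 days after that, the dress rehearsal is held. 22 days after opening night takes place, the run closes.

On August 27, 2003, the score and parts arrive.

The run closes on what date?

November 10, 2003

The score and parts arrive: Aug 27, 2003.
The first rehearsal is held: Aug 27, 2003 + 14 days = Sep 10, 2003.
The dress rehearsal is held: Sep 10, 2003 + 15 days = Sep 25, 2003.
Opening night takes place: Sep 25, 2003 + 24 days = Oct 19, 2003.
The run closes: Oct 19, 2003 + 22 days = Nov 10, 2003.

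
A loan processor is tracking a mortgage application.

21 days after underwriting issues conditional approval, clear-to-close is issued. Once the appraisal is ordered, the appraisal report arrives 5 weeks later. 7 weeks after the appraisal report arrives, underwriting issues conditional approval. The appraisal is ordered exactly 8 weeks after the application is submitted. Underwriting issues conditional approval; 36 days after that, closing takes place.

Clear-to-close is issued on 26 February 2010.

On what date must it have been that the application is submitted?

Clear-to-close is issued: Feb 26, 2010.
Underwriting issues conditional approval: Feb 26, 2010 − 21 days = Feb 5, 2010.
The appraisal report arrives: Feb 5, 2010 − 7 weeks = Dec 18, 2009.
The appraisal is ordered: Dec 18, 2009 − 5 weeks = Nov 13, 2009.
The application is submitted: Nov 13, 2009 − 8 weeks = Sep 18, 2009.

18 September 2009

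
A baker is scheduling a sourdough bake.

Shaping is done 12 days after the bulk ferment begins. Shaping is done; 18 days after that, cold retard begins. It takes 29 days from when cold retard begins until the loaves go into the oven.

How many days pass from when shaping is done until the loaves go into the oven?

47 days

Causal path: shaping is done → cold retard begins → the loaves go into the oven.
Total delay along the path: 18 + 29 = 47 days.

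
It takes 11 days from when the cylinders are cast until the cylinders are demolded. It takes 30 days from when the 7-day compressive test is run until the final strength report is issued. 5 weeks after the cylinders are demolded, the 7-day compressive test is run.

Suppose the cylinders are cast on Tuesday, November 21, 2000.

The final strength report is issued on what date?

The cylinders are cast: Nov 21, 2000.
The cylinders are demolded: Nov 21, 2000 + 11 days = Dec 2, 2000.
The 7-day compressive test is run: Dec 2, 2000 + 5 weeks = Jan 6, 2001.
The final strength report is issued: Jan 6, 2001 + 30 days = Feb 5, 2001.

Monday, February 5, 2001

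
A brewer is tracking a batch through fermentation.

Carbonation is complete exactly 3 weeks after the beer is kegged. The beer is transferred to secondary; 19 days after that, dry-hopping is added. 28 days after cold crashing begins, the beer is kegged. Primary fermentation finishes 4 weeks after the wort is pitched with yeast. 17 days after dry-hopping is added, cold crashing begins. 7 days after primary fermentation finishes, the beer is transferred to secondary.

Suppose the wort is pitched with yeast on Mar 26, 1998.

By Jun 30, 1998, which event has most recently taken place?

The wort is pitched with yeast: Mar 26, 1998.
Primary fermentation finishes: Mar 26, 1998 + 4 weeks = Apr 23, 1998.
The beer is transferred to secondary: Apr 23, 1998 + 7 days = Apr 30, 1998.
Dry-hopping is added: Apr 30, 1998 + 19 days = May 19, 1998.
Cold crashing begins: May 19, 1998 + 17 days = Jun 5, 1998.
The beer is kegged: Jun 5, 1998 + 28 days = Jul 3, 1998.
Carbonation is complete: Jul 3, 1998 + 3 weeks = Jul 24, 1998.
Jun 30, 1998 falls between when cold crashing begins (Jun 5, 1998) and when the beer is kegged (Jul 3, 1998).

Cold crashing begins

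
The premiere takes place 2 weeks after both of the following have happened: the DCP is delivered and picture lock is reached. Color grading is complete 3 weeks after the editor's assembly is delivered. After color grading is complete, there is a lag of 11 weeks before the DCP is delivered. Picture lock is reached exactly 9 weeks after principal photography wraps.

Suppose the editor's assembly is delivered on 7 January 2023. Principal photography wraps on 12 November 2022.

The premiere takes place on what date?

29 April 2023

The editor's assembly is delivered: Jan 7, 2023.
Color grading is complete: Jan 7, 2023 + 3 weeks = Jan 28, 2023.
The DCP is delivered: Jan 28, 2023 + 11 weeks = Apr 15, 2023.
Principal photography wraps: Nov 12, 2022.
Picture lock is reached: Nov 12, 2022 + 9 weeks = Jan 14, 2023.
Both prerequisites met — the DCP is delivered (Apr 15, 2023), picture lock is reached (Jan 14, 2023); the later is Apr 15, 2023.
The premiere takes place: Apr 15, 2023 + 2 weeks = Apr 29, 2023.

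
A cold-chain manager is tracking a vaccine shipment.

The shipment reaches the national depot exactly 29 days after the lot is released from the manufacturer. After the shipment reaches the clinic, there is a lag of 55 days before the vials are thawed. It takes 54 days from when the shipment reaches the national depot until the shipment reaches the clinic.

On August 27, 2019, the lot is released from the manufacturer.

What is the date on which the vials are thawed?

The lot is released from the manufacturer: Aug 27, 2019.
The shipment reaches the national depot: Aug 27, 2019 + 29 days = Sep 25, 2019.
The shipment reaches the clinic: Sep 25, 2019 + 54 days = Nov 18, 2019.
The vials are thawed: Nov 18, 2019 + 55 days = Jan 12, 2020.

January 12, 2020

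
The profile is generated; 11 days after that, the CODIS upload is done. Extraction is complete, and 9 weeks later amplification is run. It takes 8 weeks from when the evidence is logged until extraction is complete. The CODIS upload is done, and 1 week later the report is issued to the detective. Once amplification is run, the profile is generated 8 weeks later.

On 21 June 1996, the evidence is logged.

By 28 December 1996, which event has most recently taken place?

The evidence is logged: Jun 21, 1996.
Extraction is complete: Jun 21, 1996 + 8 weeks = Aug 16, 1996.
Amplification is run: Aug 16, 1996 + 9 weeks = Oct 18, 1996.
The profile is generated: Oct 18, 1996 + 8 weeks = Dec 13, 1996.
The CODIS upload is done: Dec 13, 1996 + 11 days = Dec 24, 1996.
The report is issued to the detective: Dec 24, 1996 + 1 week = Dec 31, 1996.
Dec 28, 1996 falls between when the CODIS upload is done (Dec 24, 1996) and when the report is issued to the detective (Dec 31, 1996).

The CODIS upload is done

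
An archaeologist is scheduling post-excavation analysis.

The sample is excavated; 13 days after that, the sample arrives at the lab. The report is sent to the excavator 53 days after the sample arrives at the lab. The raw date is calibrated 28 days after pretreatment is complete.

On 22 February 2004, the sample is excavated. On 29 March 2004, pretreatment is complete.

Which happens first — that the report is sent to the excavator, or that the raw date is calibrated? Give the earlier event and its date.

The raw date is calibrated — 26 April 2004

The sample is excavated: Feb 22, 2004.
The sample arrives at the lab: Feb 22, 2004 + 13 days = Mar 6, 2004.
The report is sent to the excavator: Mar 6, 2004 + 53 days = Apr 28, 2004.
Pretreatment is complete: Mar 29, 2004.
The raw date is calibrated: Mar 29, 2004 + 28 days = Apr 26, 2004.
Comparing: the report is sent to the excavator on Apr 28, 2004 vs the raw date is calibrated on Apr 26, 2004. Earlier: the raw date is calibrated.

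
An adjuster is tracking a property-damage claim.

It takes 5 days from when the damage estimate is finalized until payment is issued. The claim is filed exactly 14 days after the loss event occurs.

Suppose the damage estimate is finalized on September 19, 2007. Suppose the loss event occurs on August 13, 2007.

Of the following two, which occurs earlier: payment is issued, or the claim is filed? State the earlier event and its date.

The damage estimate is finalized: Sep 19, 2007.
Payment is issued: Sep 19, 2007 + 5 days = Sep 24, 2007.
The loss event occurs: Aug 13, 2007.
The claim is filed: Aug 13, 2007 + 14 days = Aug 27, 2007.
Comparing: payment is issued on Sep 24, 2007 vs the claim is filed on Aug 27, 2007. Earlier: the claim is filed.

The claim is filed — August 27, 2007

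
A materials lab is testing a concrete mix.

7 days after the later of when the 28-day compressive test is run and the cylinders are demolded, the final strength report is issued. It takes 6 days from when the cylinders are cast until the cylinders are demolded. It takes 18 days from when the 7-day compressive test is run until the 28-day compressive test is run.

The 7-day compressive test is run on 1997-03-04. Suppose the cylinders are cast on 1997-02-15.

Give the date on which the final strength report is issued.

1997-03-29

The 7-day compressive test is run: Mar 4, 1997.
The 28-day compressive test is run: Mar 4, 1997 + 18 days = Mar 22, 1997.
The cylinders are cast: Feb 15, 1997.
The cylinders are demolded: Feb 15, 1997 + 6 days = Feb 21, 1997.
Both prerequisites met — the 28-day compressive test is run (Mar 22, 1997), the cylinders are demolded (Feb 21, 1997); the later is Mar 22, 1997.
The final strength report is issued: Mar 22, 1997 + 7 days = Mar 29, 1997.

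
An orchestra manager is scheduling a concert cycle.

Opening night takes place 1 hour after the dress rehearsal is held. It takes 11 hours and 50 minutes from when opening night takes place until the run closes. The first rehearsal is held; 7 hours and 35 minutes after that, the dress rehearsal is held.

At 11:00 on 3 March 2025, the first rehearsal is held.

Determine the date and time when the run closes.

07:25 on 4 March 2025

The first rehearsal is held: 11:00 Mar 3, 2025.
The dress rehearsal is held: 11:00 Mar 3, 2025 + 7h35m = 18:35 Mar 3, 2025.
Opening night takes place: 18:35 Mar 3, 2025 + 1h = 19:35 Mar 3, 2025.
The run closes: 19:35 Mar 3, 2025 + 11h50m = 07:25 Mar 4, 2025.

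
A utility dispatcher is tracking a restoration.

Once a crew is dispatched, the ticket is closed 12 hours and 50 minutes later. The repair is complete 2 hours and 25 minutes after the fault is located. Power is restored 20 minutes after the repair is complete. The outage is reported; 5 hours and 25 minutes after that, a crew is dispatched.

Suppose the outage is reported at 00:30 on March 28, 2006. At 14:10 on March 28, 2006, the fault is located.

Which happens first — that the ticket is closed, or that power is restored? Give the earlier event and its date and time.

The outage is reported: 00:30 Mar 28, 2006.
A crew is dispatched: 00:30 Mar 28, 2006 + 5h25m = 05:55 Mar 28, 2006.
The ticket is closed: 05:55 Mar 28, 2006 + 12h50m = 18:45 Mar 28, 2006.
The fault is located: 14:10 Mar 28, 2006.
The repair is complete: 14:10 Mar 28, 2006 + 2h25m = 16:35 Mar 28, 2006.
Power is restored: 16:35 Mar 28, 2006 + 20m = 16:55 Mar 28, 2006.
Comparing: the ticket is closed at 18:45 Mar 28, 2006 vs power is restored at 16:55 Mar 28, 2006. Earlier: power is restored.

Power is restored — 16:55 on March 28, 2006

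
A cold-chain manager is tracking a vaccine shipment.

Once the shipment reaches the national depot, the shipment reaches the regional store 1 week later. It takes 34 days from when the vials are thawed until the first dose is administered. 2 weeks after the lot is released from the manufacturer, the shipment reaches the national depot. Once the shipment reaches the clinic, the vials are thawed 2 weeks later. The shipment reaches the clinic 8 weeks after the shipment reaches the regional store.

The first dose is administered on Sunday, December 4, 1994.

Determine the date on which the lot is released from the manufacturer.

Monday, August 1, 1994

The first dose is administered: Dec 4, 1994.
The vials are thawed: Dec 4, 1994 − 34 days = Oct 31, 1994.
The shipment reaches the clinic: Oct 31, 1994 − 2 weeks = Oct 17, 1994.
The shipment reaches the regional store: Oct 17, 1994 − 8 weeks = Aug 22, 1994.
The shipment reaches the national depot: Aug 22, 1994 − 1 week = Aug 15, 1994.
The lot is released from the manufacturer: Aug 15, 1994 − 2 weeks = Aug 1, 1994.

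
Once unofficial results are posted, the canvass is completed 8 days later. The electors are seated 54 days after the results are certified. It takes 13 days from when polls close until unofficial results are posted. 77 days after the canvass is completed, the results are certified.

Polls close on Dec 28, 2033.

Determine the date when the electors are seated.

Polls close: Dec 28, 2033.
Unofficial results are posted: Dec 28, 2033 + 13 days = Jan 10, 2034.
The canvass is completed: Jan 10, 2034 + 8 days = Jan 18, 2034.
The results are certified: Jan 18, 2034 + 77 days = Apr 5, 2034.
The electors are seated: Apr 5, 2034 + 54 days = May 29, 2034.

May 29, 2034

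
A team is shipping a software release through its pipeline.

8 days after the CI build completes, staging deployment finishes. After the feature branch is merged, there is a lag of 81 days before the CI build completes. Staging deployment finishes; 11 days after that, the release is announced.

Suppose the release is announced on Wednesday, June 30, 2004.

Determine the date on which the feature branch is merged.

The release is announced: Jun 30, 2004.
Staging deployment finishes: Jun 30, 2004 − 11 days = Jun 19, 2004.
The CI build completes: Jun 19, 2004 − 8 days = Jun 11, 2004.
The feature branch is merged: Jun 11, 2004 − 81 days = Mar 22, 2004.

Monday, March 22, 2004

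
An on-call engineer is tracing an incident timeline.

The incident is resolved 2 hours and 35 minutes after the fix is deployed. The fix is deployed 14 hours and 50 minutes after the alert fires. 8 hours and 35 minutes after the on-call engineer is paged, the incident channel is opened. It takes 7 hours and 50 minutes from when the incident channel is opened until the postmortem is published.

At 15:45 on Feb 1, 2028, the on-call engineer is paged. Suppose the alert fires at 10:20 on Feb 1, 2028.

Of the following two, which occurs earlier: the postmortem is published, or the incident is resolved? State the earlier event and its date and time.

The incident is resolved — 03:45 on Feb 2, 2028

The on-call engineer is paged: 15:45 Feb 1, 2028.
The incident channel is opened: 15:45 Feb 1, 2028 + 8h35m = 00:20 Feb 2, 2028.
The postmortem is published: 00:20 Feb 2, 2028 + 7h50m = 08:10 Feb 2, 2028.
The alert fires: 10:20 Feb 1, 2028.
The fix is deployed: 10:20 Feb 1, 2028 + 14h50m = 01:10 Feb 2, 2028.
The incident is resolved: 01:10 Feb 2, 2028 + 2h35m = 03:45 Feb 2, 2028.
Comparing: the postmortem is published at 08:10 Feb 2, 2028 vs the incident is resolved at 03:45 Feb 2, 2028. Earlier: the incident is resolved.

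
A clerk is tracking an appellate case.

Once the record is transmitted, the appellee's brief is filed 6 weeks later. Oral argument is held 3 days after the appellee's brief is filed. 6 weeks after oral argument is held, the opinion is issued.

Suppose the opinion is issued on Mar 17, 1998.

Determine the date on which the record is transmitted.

The opinion is issued: Mar 17, 1998.
Oral argument is held: Mar 17, 1998 − 6 weeks = Feb 3, 1998.
The appellee's brief is filed: Feb 3, 1998 − 3 days = Jan 31, 1998.
The record is transmitted: Jan 31, 1998 − 6 weeks = Dec 20, 1997.

Dec 20, 1997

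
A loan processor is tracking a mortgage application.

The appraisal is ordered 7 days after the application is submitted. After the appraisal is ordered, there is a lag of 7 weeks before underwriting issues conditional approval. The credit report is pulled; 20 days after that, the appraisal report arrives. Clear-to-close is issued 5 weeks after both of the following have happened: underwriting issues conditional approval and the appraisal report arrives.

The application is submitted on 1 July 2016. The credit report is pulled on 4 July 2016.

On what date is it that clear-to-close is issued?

The application is submitted: Jul 1, 2016.
The appraisal is ordered: Jul 1, 2016 + 7 days = Jul 8, 2016.
Underwriting issues conditional approval: Jul 8, 2016 + 7 weeks = Aug 26, 2016.
The credit report is pulled: Jul 4, 2016.
The appraisal report arrives: Jul 4, 2016 + 20 days = Jul 24, 2016.
Both prerequisites met — underwriting issues conditional approval (Aug 26, 2016), the appraisal report arrives (Jul 24, 2016); the later is Aug 26, 2016.
Clear-to-close is issued: Aug 26, 2016 + 5 weeks = Sep 30, 2016.

30 September 2016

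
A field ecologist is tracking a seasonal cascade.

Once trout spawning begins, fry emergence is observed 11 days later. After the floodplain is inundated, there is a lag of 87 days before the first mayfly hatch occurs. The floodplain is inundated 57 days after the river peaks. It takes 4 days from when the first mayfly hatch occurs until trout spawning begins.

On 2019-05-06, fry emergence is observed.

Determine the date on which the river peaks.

Fry emergence is observed: May 6, 2019.
Trout spawning begins: May 6, 2019 − 11 days = Apr 25, 2019.
The first mayfly hatch occurs: Apr 25, 2019 − 4 days = Apr 21, 2019.
The floodplain is inundated: Apr 21, 2019 − 87 days = Jan 24, 2019.
The river peaks: Jan 24, 2019 − 57 days = Nov 28, 2018.

2018-11-28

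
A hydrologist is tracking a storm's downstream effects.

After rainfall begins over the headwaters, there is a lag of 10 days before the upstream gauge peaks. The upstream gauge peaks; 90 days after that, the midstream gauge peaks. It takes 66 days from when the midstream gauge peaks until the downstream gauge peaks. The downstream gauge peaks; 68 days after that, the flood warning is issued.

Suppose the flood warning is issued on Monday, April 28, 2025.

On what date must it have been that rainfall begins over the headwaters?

Friday, September 6, 2024

The flood warning is issued: Apr 28, 2025.
The downstream gauge peaks: Apr 28, 2025 − 68 days = Feb 19, 2025.
The midstream gauge peaks: Feb 19, 2025 − 66 days = Dec 15, 2024.
The upstream gauge peaks: Dec 15, 2024 − 90 days = Sep 16, 2024.
Rainfall begins over the headwaters: Sep 16, 2024 − 10 days = Sep 6, 2024.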